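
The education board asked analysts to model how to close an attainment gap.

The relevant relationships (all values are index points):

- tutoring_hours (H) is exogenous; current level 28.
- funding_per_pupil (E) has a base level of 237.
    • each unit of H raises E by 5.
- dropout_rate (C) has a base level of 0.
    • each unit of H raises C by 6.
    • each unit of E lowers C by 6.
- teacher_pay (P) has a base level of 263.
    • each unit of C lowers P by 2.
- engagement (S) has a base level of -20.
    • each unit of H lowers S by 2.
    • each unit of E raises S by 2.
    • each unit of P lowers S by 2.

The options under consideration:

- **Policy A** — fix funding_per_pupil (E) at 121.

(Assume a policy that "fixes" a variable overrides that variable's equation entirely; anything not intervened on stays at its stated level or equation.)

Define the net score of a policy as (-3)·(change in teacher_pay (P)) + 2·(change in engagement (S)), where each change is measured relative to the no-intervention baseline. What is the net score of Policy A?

20480

Baseline:
  H = 28
  E = 237 + 5·28 = 377
  C = 0 + 6·28 − 6·377 = -2094
  P = 263 − 2·(-2094) = 4451
  S = -20 − 2·28 + 2·377 − 2·4451 = -8224
Policy A (E := 121):
  H = 28
  E = 121
  C = 0 + 6·28 − 6·121 = -558
  P = 263 − 2·(-558) = 1379
  S = -20 − 2·28 + 2·121 − 2·1379 = -2592
ΔP = 1379 − 4451 = -3072; ΔS = -2592 − (-8224) = 5632
Score = (-3)·(-3072) + 2·5632 = 20480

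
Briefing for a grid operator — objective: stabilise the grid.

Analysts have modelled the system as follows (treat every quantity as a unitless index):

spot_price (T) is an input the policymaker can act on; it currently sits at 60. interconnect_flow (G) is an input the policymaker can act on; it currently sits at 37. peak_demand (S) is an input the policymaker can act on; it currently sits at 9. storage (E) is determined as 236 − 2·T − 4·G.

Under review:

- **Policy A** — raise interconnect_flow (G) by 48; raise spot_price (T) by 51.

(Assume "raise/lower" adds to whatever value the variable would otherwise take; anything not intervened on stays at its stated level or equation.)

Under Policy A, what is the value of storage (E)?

-326

Policy A (G + 48, T + 51):
  T = 60 + 51 = 111
  G = 37 + 48 = 85
  E = 236 − 2·111 − 4·85 = -326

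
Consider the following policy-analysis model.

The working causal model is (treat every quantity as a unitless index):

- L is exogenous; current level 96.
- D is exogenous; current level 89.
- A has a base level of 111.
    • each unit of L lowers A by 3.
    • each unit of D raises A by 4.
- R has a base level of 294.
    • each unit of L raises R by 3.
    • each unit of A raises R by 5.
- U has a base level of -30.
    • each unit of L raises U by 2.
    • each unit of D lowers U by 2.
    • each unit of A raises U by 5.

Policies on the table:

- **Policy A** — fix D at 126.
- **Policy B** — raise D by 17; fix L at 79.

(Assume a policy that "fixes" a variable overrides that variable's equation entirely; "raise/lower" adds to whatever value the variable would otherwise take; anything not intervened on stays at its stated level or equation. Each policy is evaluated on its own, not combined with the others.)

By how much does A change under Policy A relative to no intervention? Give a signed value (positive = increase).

148

Baseline:
  L = 96
  D = 89
  A = 111 − 3·96 + 4·89 = 179
Policy A (D := 126):
  L = 96
  D = 126
  A = 111 − 3·96 + 4·126 = 327
Change in A: 327 − 179 = 148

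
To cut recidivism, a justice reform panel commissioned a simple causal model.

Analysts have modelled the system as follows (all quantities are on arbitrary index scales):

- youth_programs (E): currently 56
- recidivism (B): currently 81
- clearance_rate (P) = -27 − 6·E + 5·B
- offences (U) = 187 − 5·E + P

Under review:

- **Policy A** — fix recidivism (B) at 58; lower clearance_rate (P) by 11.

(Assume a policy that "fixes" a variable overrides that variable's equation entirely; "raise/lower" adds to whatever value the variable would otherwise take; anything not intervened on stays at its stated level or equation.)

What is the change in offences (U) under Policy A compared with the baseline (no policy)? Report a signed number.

Baseline:
  E = 56
  B = 81
  P = -27 − 6·56 + 5·81 = 42
  U = 187 − 5·56 + 42 = -51
Policy A (B := 58, P − 11):
  E = 56
  B = 58
  P = -27 − 6·56 + 5·58 (−11 from intervention) = -84
  U = 187 − 5·56 + (-84) = -177
Change in U: -177 − (-51) = -126

-126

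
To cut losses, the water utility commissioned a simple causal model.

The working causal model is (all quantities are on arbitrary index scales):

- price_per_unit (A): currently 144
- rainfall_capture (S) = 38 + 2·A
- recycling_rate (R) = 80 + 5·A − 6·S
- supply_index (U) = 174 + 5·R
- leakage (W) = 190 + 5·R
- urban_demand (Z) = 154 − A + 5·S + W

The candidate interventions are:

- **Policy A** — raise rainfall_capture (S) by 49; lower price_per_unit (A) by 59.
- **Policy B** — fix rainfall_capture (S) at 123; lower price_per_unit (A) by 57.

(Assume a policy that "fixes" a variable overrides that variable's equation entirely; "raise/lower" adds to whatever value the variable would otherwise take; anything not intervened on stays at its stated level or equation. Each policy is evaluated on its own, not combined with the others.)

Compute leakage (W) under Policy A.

Policy A (S + 49, A − 59):
  A = 144 − 59 = 85
  S = 38 + 2·85 (+49 from intervention) = 257
  R = 80 + 5·85 − 6·257 = -1037
  W = 190 + 5·(-1037) = -4995

-4995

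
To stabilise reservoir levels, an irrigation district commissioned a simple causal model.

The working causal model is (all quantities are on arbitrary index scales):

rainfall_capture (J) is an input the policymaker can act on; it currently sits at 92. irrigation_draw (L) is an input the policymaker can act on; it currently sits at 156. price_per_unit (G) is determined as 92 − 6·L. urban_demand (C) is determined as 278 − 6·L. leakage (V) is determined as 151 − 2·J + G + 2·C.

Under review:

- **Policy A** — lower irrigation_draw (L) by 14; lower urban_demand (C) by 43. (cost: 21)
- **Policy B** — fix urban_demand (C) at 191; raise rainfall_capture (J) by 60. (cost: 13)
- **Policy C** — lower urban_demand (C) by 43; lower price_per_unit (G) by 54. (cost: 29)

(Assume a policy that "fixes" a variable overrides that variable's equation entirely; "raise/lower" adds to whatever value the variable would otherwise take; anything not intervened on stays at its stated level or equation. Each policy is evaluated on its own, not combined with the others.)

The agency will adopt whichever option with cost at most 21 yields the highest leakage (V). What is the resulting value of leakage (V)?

-615

Policy A (L − 14, C − 43):
  J = 92
  L = 156 − 14 = 142
  G = 92 − 6·142 = -760
  C = 278 − 6·142 (−43 from intervention) = -617
  V = 151 − 2·92 + (-760) + 2·(-617) = -2027
Policy B (C := 191, J + 60):
  J = 92 + 60 = 152
  L = 156
  G = 92 − 6·156 = -844
  C = 191
  V = 151 − 2·152 + (-844) + 2·191 = -615
Comparing — Policy A: V=-2027, Policy B: V=-615. Highest is -615 (Policy B).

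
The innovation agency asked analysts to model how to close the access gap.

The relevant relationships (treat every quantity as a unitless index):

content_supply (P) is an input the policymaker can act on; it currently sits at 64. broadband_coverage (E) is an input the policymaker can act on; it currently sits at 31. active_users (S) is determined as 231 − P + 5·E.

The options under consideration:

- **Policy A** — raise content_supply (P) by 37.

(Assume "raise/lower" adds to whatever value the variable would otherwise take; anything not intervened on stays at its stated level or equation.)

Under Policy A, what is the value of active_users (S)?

285

Policy A (P + 37):
  P = 64 + 37 = 101
  E = 31
  S = 231 − 101 + 5·31 = 285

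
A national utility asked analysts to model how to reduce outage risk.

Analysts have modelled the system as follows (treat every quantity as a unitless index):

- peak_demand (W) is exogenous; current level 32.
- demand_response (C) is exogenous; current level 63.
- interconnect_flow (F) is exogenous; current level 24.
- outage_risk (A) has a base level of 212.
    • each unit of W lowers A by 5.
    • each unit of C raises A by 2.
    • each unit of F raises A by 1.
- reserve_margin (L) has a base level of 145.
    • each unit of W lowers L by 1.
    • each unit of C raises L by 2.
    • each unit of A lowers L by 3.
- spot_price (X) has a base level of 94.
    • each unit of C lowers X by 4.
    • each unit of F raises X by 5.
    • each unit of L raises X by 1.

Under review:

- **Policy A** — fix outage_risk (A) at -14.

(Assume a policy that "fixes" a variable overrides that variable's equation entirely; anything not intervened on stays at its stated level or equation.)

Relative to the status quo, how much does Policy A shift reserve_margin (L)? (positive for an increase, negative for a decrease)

Baseline:
  W = 32
  C = 63
  F = 24
  A = 212 − 5·32 + 2·63 + 24 = 202
  L = 145 − 32 + 2·63 − 3·202 = -367
Policy A (A := -14):
  W = 32
  C = 63
  F = 24
  A = -14
  L = 145 − 32 + 2·63 − 3·(-14) = 281
Change in L: 281 − (-367) = 648

648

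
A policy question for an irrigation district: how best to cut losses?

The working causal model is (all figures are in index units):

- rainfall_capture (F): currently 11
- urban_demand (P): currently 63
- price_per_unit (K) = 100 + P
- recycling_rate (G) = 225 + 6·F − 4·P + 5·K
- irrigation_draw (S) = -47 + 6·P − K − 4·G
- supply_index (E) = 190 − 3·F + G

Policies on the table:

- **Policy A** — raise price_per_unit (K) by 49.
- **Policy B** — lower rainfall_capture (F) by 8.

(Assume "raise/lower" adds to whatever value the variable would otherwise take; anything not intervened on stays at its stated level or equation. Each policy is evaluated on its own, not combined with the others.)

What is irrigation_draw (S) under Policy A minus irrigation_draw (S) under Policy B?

Policy A (K + 49):
  F = 11
  P = 63
  K = 100 + 63 (+49 from intervention) = 212
  G = 225 + 6·11 − 4·63 + 5·212 = 1099
  S = -47 + 6·63 − 212 − 4·1099 = -4277
Policy B (F − 8):
  F = 11 − 8 = 3
  P = 63
  K = 100 + 63 = 163
  G = 225 + 6·3 − 4·63 + 5·163 = 806
  S = -47 + 6·63 − 163 − 4·806 = -3056
S: -4277 − (-3056) = -1221

-1221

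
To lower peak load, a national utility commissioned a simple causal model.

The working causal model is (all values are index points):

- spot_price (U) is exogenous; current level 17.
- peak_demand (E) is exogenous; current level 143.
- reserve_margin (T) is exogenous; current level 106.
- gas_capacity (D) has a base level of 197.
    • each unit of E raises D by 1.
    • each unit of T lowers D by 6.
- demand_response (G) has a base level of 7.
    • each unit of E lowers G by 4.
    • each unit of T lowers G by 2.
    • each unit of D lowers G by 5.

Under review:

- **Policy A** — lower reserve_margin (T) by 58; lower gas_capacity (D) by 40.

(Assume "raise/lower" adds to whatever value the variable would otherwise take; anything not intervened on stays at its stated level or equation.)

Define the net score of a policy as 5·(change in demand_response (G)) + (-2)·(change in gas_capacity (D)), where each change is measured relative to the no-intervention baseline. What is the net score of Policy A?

-7736

Baseline:
  E = 143
  T = 106
  D = 197 + 143 − 6·106 = -296
  G = 7 − 4·143 − 2·106 − 5·(-296) = 703
Policy A (T − 58, D − 40):
  E = 143
  T = 106 − 58 = 48
  D = 197 + 143 − 6·48 (−40 from intervention) = 12
  G = 7 − 4·143 − 2·48 − 5·12 = -721
ΔG = -721 − 703 = -1424; ΔD = 12 − (-296) = 308
Score = 5·(-1424) + (-2)·308 = -7736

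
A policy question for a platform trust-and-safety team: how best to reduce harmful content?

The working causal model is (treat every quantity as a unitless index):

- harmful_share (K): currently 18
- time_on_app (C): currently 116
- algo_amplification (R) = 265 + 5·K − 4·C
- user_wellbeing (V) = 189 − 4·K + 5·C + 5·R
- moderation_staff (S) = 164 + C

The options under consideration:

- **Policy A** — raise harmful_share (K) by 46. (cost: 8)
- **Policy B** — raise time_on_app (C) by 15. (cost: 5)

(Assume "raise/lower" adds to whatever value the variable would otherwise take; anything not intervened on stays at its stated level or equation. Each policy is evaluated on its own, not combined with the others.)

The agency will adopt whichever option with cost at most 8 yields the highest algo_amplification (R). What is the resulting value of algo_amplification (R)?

121

Policy A (K + 46):
  K = 18 + 46 = 64
  C = 116
  R = 265 + 5·64 − 4·116 = 121
Policy B (C + 15):
  K = 18
  C = 116 + 15 = 131
  R = 265 + 5·18 − 4·131 = -169
Comparing — Policy A: R=121, Policy B: R=-169. Highest is 121 (Policy A).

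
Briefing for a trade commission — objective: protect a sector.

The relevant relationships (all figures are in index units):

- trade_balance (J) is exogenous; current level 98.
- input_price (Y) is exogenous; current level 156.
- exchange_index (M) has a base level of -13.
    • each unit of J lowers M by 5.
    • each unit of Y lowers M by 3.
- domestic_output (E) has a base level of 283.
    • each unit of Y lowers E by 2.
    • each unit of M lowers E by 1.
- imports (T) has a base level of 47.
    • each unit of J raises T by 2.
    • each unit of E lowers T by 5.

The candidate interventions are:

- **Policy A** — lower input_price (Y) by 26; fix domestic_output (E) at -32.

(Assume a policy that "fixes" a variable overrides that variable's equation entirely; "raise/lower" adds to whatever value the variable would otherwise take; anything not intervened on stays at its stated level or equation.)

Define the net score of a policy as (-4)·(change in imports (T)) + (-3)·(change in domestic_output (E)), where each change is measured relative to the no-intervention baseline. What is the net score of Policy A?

Baseline:
  J = 98
  Y = 156
  M = -13 − 5·98 − 3·156 = -971
  E = 283 − 2·156 − (-971) = 942
  T = 47 + 2·98 − 5·942 = -4467
Policy A (Y − 26, E := -32):
  J = 98
  Y = 156 − 26 = 130
  M = -13 − 5·98 − 3·130 = -893
  E = -32
  T = 47 + 2·98 − 5·(-32) = 403
ΔT = 403 − (-4467) = 4870; ΔE = -32 − 942 = -974
Score = (-4)·4870 + (-3)·(-974) = -16558

-16558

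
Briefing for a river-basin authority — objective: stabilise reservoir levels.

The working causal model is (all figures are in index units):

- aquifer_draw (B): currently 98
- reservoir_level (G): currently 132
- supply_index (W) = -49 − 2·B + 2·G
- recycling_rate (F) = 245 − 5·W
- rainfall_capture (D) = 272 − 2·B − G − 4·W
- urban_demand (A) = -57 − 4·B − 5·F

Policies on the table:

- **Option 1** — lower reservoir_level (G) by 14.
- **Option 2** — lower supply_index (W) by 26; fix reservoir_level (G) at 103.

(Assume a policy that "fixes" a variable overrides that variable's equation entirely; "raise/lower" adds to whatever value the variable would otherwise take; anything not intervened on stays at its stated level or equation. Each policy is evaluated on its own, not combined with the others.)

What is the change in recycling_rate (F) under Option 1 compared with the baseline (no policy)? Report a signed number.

140

Baseline:
  B = 98
  G = 132
  W = -49 − 2·98 + 2·132 = 19
  F = 245 − 5·19 = 150
Option 1 (G − 14):
  B = 98
  G = 132 − 14 = 118
  W = -49 − 2·98 + 2·118 = -9
  F = 245 − 5·(-9) = 290
Change in F: 290 − 150 = 140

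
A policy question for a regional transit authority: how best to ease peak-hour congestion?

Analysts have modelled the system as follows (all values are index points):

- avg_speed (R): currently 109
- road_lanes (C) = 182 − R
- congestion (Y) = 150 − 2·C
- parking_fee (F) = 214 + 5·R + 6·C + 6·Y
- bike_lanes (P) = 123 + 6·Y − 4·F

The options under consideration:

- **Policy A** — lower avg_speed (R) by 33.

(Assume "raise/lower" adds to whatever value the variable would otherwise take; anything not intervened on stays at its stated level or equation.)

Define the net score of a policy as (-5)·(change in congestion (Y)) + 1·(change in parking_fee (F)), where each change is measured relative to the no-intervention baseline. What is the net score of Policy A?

-33

Baseline:
  R = 109
  C = 182 − 109 = 73
  Y = 150 − 2·73 = 4
  F = 214 + 5·109 + 6·73 + 6·4 = 1221
Policy A (R − 33):
  R = 109 − 33 = 76
  C = 182 − 76 = 106
  Y = 150 − 2·106 = -62
  F = 214 + 5·76 + 6·106 + 6·(-62) = 858
ΔY = -62 − 4 = -66; ΔF = 858 − 1221 = -363
Score = (-5)·(-66) + 1·(-363) = -33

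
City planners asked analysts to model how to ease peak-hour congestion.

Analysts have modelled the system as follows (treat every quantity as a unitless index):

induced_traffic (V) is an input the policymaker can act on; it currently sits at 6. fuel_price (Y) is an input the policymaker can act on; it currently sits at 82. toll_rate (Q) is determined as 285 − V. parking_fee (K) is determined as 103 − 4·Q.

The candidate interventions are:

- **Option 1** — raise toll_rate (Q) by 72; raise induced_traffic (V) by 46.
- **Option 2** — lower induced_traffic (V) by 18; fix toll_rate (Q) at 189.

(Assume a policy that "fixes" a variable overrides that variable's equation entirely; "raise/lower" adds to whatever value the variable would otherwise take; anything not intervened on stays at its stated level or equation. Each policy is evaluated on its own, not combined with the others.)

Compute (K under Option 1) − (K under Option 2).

Option 1 (Q + 72, V + 46):
  V = 6 + 46 = 52
  Q = 285 − 52 (+72 from intervention) = 305
  K = 103 − 4·305 = -1117
Option 2 (V − 18, Q := 189):
  V = 6 − 18 = -12
  Q = 189
  K = 103 − 4·189 = -653
K: -1117 − (-653) = -464

-464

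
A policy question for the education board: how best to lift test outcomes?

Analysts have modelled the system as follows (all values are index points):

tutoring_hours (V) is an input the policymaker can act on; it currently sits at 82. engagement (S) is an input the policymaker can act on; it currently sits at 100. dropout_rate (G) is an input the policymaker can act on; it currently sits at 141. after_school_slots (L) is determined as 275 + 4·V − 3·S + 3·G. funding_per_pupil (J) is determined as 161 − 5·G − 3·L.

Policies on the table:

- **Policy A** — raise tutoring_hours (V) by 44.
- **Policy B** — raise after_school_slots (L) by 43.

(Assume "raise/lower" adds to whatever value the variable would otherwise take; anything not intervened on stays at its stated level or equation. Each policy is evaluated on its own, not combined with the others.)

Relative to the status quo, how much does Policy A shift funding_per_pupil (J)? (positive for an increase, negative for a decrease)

-528

Baseline:
  V = 82
  S = 100
  G = 141
  L = 275 + 4·82 − 3·100 + 3·141 = 726
  J = 161 − 5·141 − 3·726 = -2722
Policy A (V + 44):
  V = 82 + 44 = 126
  S = 100
  G = 141
  L = 275 + 4·126 − 3·100 + 3·141 = 902
  J = 161 − 5·141 − 3·902 = -3250
Change in J: -3250 − (-2722) = -528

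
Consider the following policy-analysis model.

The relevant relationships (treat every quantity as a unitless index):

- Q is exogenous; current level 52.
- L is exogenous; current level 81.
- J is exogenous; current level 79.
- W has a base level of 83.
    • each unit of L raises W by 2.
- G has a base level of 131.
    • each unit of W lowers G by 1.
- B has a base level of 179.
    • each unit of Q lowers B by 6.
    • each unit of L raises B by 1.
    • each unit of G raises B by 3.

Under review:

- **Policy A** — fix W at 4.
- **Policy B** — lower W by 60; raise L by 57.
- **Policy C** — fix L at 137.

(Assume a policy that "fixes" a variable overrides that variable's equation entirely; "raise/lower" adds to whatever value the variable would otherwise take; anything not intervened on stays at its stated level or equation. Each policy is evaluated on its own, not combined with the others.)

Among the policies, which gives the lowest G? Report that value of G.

Policy A (W := 4):
  L = 81
  W = 4
  G = 131 − 4 = 127
Policy B (W − 60, L + 57):
  L = 81 + 57 = 138
  W = 83 + 2·138 (−60 from intervention) = 299
  G = 131 − 299 = -168
Policy C (L := 137):
  L = 137
  W = 83 + 2·137 = 357
  G = 131 − 357 = -226
Comparing — Policy A: G=127, Policy B: G=-168, Policy C: G=-226. Lowest is -226 (Policy C).

-226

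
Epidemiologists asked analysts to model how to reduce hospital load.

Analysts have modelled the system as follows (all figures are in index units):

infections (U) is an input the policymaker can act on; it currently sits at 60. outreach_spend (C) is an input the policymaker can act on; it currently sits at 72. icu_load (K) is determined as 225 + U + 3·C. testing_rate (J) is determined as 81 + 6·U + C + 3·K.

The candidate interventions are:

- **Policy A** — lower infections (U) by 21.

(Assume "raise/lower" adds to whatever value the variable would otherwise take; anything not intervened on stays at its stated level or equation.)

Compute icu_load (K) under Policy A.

Policy A (U − 21):
  U = 60 − 21 = 39
  C = 72
  K = 225 + 39 + 3·72 = 480

480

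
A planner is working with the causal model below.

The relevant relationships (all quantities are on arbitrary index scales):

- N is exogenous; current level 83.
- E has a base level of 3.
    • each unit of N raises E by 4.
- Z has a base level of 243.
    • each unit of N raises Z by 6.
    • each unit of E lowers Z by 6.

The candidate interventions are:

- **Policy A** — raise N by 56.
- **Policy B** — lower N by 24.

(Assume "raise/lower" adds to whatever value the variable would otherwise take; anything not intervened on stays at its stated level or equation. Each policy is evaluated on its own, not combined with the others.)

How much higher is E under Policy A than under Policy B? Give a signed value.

320

Policy A (N + 56):
  N = 83 + 56 = 139
  E = 3 + 4·139 = 559
Policy B (N − 24):
  N = 83 − 24 = 59
  E = 3 + 4·59 = 239
E: 559 − 239 = 320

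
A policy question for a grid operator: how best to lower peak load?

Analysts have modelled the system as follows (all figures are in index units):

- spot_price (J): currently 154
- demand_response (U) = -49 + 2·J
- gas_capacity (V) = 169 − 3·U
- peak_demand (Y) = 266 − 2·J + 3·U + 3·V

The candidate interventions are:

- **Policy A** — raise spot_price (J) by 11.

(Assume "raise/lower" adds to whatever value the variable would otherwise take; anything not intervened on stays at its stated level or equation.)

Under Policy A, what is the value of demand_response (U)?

281

Policy A (J + 11):
  J = 154 + 11 = 165
  U = -49 + 2·165 = 281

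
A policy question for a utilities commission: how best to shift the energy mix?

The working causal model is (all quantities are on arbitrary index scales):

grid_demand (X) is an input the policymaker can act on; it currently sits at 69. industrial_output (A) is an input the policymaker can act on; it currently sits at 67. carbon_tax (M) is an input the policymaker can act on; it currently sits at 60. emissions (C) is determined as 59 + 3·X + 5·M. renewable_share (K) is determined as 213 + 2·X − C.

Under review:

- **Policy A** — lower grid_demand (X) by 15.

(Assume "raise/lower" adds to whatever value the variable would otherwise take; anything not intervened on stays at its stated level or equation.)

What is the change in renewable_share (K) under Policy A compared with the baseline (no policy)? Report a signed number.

Baseline:
  X = 69
  M = 60
  C = 59 + 3·69 + 5·60 = 566
  K = 213 + 2·69 − 566 = -215
Policy A (X − 15):
  X = 69 − 15 = 54
  M = 60
  C = 59 + 3·54 + 5·60 = 521
  K = 213 + 2·54 − 521 = -200
Change in K: -200 − (-215) = 15

15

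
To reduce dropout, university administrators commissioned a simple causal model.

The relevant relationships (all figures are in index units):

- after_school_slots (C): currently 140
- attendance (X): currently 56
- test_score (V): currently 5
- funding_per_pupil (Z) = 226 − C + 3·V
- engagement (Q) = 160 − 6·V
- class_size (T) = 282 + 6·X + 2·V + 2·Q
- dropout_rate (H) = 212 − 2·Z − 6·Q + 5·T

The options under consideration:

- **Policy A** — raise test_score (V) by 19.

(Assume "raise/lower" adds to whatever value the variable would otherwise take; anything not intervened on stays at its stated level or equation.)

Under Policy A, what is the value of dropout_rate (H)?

3290

Policy A (V + 19):
  C = 140
  X = 56
  V = 5 + 19 = 24
  Z = 226 − 140 + 3·24 = 158
  Q = 160 − 6·24 = 16
  T = 282 + 6·56 + 2·24 + 2·16 = 698
  H = 212 − 2·158 − 6·16 + 5·698 = 3290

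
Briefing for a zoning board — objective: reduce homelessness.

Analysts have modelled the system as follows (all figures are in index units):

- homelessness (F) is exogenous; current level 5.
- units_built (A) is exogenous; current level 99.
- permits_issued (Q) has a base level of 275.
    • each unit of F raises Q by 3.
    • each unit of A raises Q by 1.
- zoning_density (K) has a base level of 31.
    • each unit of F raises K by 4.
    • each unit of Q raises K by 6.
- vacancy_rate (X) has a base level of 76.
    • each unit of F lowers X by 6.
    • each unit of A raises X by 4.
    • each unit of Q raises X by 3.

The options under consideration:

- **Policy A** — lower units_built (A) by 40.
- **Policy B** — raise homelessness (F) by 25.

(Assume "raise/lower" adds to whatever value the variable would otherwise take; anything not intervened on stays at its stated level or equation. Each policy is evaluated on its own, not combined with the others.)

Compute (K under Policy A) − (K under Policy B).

Policy A (A − 40):
  F = 5
  A = 99 − 40 = 59
  Q = 275 + 3·5 + 59 = 349
  K = 31 + 4·5 + 6·349 = 2145
Policy B (F + 25):
  F = 5 + 25 = 30
  A = 99
  Q = 275 + 3·30 + 99 = 464
  K = 31 + 4·30 + 6·464 = 2935
K: 2145 − 2935 = -790

-790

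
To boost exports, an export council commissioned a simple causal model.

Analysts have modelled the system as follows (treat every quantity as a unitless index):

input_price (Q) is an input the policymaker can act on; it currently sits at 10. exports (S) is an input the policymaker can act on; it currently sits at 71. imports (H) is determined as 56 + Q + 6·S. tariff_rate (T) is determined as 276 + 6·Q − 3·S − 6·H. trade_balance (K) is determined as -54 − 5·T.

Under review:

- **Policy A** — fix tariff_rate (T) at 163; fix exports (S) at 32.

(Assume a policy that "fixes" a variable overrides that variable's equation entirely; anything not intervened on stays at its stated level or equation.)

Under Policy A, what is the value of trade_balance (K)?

Policy A (T := 163, S := 32):
  Q = 10
  S = 32
  H = 56 + 10 + 6·32 = 258
  T = 163
  K = -54 − 5·163 = -869

-869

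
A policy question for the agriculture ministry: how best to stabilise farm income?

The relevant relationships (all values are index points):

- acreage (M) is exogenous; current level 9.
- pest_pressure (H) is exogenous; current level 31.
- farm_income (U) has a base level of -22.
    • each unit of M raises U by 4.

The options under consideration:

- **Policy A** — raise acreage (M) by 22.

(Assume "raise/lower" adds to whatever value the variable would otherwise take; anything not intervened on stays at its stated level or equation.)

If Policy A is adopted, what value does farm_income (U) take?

Policy A (M + 22):
  M = 9 + 22 = 31
  U = -22 + 4·31 = 102

102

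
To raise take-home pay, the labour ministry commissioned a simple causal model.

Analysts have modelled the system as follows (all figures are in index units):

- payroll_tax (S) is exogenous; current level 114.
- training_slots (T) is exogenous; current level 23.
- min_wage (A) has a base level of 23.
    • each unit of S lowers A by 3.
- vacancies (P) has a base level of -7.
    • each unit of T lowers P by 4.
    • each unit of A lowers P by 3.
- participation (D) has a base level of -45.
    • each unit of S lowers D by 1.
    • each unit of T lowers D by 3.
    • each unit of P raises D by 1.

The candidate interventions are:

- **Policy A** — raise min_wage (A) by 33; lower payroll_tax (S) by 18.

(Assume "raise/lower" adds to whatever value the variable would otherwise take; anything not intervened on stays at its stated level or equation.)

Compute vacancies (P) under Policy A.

597

Policy A (A + 33, S − 18):
  S = 114 − 18 = 96
  T = 23
  A = 23 − 3·96 (+33 from intervention) = -232
  P = -7 − 4·23 − 3·(-232) = 597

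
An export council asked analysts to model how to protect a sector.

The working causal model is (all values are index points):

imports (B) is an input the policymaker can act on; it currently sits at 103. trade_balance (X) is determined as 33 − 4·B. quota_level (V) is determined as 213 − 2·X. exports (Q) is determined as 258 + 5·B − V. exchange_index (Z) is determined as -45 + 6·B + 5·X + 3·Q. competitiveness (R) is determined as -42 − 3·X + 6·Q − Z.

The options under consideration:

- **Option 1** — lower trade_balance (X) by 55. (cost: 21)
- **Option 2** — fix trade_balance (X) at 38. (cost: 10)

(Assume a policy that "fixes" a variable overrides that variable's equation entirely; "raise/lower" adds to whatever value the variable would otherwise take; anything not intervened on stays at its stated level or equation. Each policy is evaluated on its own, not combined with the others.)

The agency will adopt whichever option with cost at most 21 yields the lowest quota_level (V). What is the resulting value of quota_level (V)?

137

Option 1 (X − 55):
  B = 103
  X = 33 − 4·103 (−55 from intervention) = -434
  V = 213 − 2·(-434) = 1081
Option 2 (X := 38):
  B = 103
  X = 38
  V = 213 − 2·38 = 137
Comparing — Option 1: V=1081, Option 2: V=137. Lowest is 137 (Option 2).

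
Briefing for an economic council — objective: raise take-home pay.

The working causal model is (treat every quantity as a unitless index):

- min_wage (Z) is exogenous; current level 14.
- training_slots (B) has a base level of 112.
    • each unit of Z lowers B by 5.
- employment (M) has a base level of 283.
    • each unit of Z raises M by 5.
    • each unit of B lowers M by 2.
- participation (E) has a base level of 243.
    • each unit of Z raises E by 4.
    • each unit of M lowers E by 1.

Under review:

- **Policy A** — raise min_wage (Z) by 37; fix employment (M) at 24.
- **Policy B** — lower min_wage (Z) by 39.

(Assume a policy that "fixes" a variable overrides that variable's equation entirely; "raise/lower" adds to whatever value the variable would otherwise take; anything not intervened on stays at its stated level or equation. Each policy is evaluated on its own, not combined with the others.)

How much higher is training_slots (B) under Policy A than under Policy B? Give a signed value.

Policy A (Z + 37, M := 24):
  Z = 14 + 37 = 51
  B = 112 − 5·51 = -143
Policy B (Z − 39):
  Z = 14 − 39 = -25
  B = 112 − 5·(-25) = 237
B: -143 − 237 = -380

-380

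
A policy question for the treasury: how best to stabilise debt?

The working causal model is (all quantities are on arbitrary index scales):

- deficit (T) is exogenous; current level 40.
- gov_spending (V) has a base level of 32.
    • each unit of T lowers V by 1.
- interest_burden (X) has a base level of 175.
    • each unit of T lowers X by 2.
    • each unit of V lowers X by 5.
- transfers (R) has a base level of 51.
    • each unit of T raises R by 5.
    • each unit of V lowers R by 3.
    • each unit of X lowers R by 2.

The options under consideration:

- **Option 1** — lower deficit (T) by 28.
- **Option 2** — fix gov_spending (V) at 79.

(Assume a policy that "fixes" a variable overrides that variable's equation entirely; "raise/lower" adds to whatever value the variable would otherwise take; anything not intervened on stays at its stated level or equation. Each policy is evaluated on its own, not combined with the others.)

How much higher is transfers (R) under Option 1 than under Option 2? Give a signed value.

-665

Option 1 (T − 28):
  T = 40 − 28 = 12
  V = 32 − 12 = 20
  X = 175 − 2·12 − 5·20 = 51
  R = 51 + 5·12 − 3·20 − 2·51 = -51
Option 2 (V := 79):
  T = 40
  V = 79
  X = 175 − 2·40 − 5·79 = -300
  R = 51 + 5·40 − 3·79 − 2·(-300) = 614
R: -51 − 614 = -665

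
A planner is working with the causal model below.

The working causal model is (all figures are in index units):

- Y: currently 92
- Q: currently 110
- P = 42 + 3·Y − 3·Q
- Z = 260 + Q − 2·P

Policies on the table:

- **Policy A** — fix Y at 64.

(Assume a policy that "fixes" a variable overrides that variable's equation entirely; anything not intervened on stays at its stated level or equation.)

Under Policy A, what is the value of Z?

562

Policy A (Y := 64):
  Y = 64
  Q = 110
  P = 42 + 3·64 − 3·110 = -96
  Z = 260 + 110 − 2·(-96) = 562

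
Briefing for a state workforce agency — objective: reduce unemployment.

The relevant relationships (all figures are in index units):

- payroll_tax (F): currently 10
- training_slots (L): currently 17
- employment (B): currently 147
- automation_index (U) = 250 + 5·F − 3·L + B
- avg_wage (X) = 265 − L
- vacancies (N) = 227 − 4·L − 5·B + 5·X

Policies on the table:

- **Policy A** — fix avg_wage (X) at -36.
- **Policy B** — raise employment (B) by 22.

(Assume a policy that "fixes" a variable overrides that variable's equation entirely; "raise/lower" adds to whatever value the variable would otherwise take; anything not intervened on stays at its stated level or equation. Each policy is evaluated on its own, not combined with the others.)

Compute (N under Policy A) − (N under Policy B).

-1310

Policy A (X := -36):
  L = 17
  B = 147
  X = -36
  N = 227 − 4·17 − 5·147 + 5·(-36) = -756
Policy B (B + 22):
  L = 17
  B = 147 + 22 = 169
  X = 265 − 17 = 248
  N = 227 − 4·17 − 5·169 + 5·248 = 554
N: -756 − 554 = -1310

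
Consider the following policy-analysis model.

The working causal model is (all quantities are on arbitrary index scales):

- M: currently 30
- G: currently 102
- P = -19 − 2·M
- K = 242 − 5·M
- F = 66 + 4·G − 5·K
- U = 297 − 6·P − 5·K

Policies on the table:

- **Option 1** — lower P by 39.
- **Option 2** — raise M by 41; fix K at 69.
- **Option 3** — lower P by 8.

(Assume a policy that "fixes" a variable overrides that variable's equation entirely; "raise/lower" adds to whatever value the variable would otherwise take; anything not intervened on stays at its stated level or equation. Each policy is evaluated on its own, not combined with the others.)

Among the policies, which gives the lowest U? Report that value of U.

Option 1 (P − 39):
  M = 30
  P = -19 − 2·30 (−39 from intervention) = -118
  K = 242 − 5·30 = 92
  U = 297 − 6·(-118) − 5·92 = 545
Option 2 (M + 41, K := 69):
  M = 30 + 41 = 71
  P = -19 − 2·71 = -161
  K = 69
  U = 297 − 6·(-161) − 5·69 = 918
Option 3 (P − 8):
  M = 30
  P = -19 − 2·30 (−8 from intervention) = -87
  K = 242 − 5·30 = 92
  U = 297 − 6·(-87) − 5·92 = 359
Comparing — Option 1: U=545, Option 2: U=918, Option 3: U=359. Lowest is 359 (Option 3).

359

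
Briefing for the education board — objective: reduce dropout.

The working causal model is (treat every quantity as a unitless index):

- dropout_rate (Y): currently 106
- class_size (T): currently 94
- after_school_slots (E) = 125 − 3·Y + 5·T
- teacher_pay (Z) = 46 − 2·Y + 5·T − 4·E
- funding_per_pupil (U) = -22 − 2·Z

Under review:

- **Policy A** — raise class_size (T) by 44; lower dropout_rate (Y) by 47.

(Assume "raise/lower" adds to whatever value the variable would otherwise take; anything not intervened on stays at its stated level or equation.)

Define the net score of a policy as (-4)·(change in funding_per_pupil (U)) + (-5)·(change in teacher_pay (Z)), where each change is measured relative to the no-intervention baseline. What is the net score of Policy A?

-3390

Baseline:
  Y = 106
  T = 94
  E = 125 − 3·106 + 5·94 = 277
  Z = 46 − 2·106 + 5·94 − 4·277 = -804
  U = -22 − 2·(-804) = 1586
Policy A (T + 44, Y − 47):
  Y = 106 − 47 = 59
  T = 94 + 44 = 138
  E = 125 − 3·59 + 5·138 = 638
  Z = 46 − 2·59 + 5·138 − 4·638 = -1934
  U = -22 − 2·(-1934) = 3846
ΔU = 3846 − 1586 = 2260; ΔZ = -1934 − (-804) = -1130
Score = (-4)·2260 + (-5)·(-1130) = -3390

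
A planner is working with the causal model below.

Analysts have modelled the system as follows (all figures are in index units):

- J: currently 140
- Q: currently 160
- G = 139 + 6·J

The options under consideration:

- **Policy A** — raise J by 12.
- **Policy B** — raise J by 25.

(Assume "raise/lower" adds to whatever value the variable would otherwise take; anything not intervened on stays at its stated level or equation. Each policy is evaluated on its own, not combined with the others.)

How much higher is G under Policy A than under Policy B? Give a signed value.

Policy A (J + 12):
  J = 140 + 12 = 152
  G = 139 + 6·152 = 1051
Policy B (J + 25):
  J = 140 + 25 = 165
  G = 139 + 6·165 = 1129
G: 1051 − 1129 = -78

-78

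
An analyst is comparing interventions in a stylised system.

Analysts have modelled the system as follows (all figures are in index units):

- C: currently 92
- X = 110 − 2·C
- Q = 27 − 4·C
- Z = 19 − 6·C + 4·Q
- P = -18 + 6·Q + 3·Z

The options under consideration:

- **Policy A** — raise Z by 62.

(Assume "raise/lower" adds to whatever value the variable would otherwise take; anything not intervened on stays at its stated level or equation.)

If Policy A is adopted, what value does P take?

Policy A (Z + 62):
  C = 92
  Q = 27 − 4·92 = -341
  Z = 19 − 6·92 + 4·(-341) (+62 from intervention) = -1835
  P = -18 + 6·(-341) + 3·(-1835) = -7569

-7569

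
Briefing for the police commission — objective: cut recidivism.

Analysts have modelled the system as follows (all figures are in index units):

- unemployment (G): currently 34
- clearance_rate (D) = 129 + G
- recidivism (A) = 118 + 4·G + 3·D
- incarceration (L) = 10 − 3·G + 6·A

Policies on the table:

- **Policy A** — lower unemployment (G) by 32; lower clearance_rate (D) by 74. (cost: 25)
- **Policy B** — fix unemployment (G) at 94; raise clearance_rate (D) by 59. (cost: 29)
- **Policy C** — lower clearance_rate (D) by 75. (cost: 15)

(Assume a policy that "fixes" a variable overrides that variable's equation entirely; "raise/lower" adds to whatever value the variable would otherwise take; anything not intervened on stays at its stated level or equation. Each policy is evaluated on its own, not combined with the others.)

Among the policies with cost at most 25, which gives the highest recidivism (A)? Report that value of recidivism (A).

518

Policy A (G − 32, D − 74):
  G = 34 − 32 = 2
  D = 129 + 2 (−74 from intervention) = 57
  A = 118 + 4·2 + 3·57 = 297
Policy C (D − 75):
  G = 34
  D = 129 + 34 (−75 from intervention) = 88
  A = 118 + 4·34 + 3·88 = 518
Comparing — Policy A: A=297, Policy C: A=518. Highest is 518 (Policy C).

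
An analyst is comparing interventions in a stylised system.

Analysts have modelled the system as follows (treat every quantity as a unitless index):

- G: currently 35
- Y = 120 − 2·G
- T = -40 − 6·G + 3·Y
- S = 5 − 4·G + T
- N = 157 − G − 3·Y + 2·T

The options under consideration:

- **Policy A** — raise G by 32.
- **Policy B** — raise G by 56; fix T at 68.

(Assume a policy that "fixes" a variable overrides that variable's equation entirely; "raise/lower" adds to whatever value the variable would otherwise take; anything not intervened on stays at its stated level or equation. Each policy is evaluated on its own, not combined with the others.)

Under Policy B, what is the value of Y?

Policy B (G + 56, T := 68):
  G = 35 + 56 = 91
  Y = 120 − 2·91 = -62

-62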